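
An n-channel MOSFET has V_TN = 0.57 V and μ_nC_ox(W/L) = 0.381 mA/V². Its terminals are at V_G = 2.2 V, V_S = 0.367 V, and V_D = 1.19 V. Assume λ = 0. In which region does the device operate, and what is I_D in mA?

V_GS = V_G − V_S = 2.2 − 0.367 = 1.83 V; V_DS = V_D − V_S = 1.19 − 0.367 = 0.823 V.
V_ov = V_GS − V_TN = 1.83 − 0.57 = 1.26 V.
Since V_DS = 0.823 V < V_ov = 1.26 V, the device is in the triode region.
I_D = k_n [V_ov · V_DS − ½ V_DS²] = 0.381 × [1.26 × 0.823 − 0.5 × 0.823²] = 0.267 mA.

Triode; I_D = 0.267 mA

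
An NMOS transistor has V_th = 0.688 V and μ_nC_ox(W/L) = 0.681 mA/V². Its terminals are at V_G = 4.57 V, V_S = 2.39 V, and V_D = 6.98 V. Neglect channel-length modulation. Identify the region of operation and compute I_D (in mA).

V_GS = V_G − V_S = 4.57 − 2.39 = 2.18 V; V_DS = V_D − V_S = 6.98 − 2.39 = 4.59 V.
V_ov = V_GS − V_th = 2.18 − 0.688 = 1.49 V.
Since V_DS = 4.59 V ≥ V_ov = 1.49 V, the device is in saturation.
I_D = ½ k_n V_ov² = 0.5 × 0.681 × 1.49² = 0.758 mA.

Saturation; I_D = 0.758 mA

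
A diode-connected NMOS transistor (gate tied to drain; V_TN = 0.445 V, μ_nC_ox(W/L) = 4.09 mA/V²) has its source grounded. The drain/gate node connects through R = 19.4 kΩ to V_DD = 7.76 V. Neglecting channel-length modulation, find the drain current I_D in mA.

With gate tied to drain, V_GS = V_DS ≥ V_GS − V_TN, so the device is in saturation.
KCL at the drain: ½ k_n (V_GS − V_TN)² = (V_DD − V_GS)/R.
Let x = V_GS − 0.445. Then 39.7 x² + x − 7.315 = 0, giving x = 0.417 V (positive root), so V_GS = 0.862 V.
I_D = (V_DD − V_GS)/R = (7.76 − 0.862) / 19.4 = 0.356 mA.

I_D = 0.356 mA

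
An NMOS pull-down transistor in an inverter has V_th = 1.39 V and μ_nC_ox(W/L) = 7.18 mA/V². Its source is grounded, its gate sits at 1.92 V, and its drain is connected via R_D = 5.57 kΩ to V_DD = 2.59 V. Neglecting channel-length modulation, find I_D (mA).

V_GS = V_G = 1.92 V, so V_ov = 1.92 − 1.39 = 0.53 V.
Assume saturation: I_D = ½ k_n V_ov² = 0.5 × 7.18 × 0.53² = 1.01 mA, giving V_DS = V_DD − I_D R_D = 2.59 − 1.01 × 5.57 = -3.03 V.
But -3.03 V < V_ov = 0.53 V, so the device is actually in triode.
In triode I_D = k_n[V_ov V_DS − ½ V_DS²] and I_D = (V_DD − V_DS)/R_D. Equating: 20 V_DS² − 22.2 V_DS + 2.59 = 0, giving V_DS = 0.133 V (the root below V_ov).
I_D = (2.59 − 0.133) / 5.57 = 0.441 mA.

I_D = 0.441 mA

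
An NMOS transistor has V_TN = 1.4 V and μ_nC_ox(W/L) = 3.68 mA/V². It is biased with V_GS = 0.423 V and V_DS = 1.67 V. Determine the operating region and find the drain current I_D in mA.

V_GS = 0.423 V < V_TN = 1.4 V, so the transistor is in cutoff.

Cutoff; I_D = 0 mA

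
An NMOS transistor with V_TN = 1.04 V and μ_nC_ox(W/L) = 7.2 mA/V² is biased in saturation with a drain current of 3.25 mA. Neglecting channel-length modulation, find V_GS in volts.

In saturation I_D = ½ k_n (V_GS − V_TN)², so V_GS − V_TN = √(2 I_D / k_n) = √(2 × 3.25 / 7.2) = 0.95 V.
V_GS = 1.04 + 0.95 = 1.99 V.

V_GS = 1.99 V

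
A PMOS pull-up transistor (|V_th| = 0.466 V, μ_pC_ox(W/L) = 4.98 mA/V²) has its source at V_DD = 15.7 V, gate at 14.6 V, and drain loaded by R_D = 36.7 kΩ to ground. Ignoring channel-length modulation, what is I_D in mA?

I_D = 0.424 mA

V_SG = V_DD − V_G = 15.7 − 14.6 = 1.1 V, so V_ov = 1.1 − 0.466 = 0.634 V.
Assume saturation: I_D = ½ k_p V_ov² = 0.5 × 4.98 × 0.634² = 1 mA, giving V_SD = V_DD − I_D R_D = 15.7 − 1 × 36.7 = -21 V.
But -21 V < V_ov = 0.634 V, so the device is actually in triode.
In triode I_D = k_p[V_ov V_SD − ½ V_SD²] and I_D = (V_DD − V_SD)/R_D. Equating: 91.4 V_SD² − 116.9 V_SD + 15.7 = 0, giving V_SD = 0.153 V (the root below V_ov).
I_D = (15.7 − 0.153) / 36.7 = 0.424 mA.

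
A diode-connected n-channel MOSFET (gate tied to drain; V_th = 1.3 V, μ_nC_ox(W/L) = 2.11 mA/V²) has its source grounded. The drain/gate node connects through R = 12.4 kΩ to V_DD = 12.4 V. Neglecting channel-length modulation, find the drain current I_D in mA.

With gate tied to drain, V_GS = V_DS ≥ V_GS − V_th, so the device is in saturation.
KCL at the drain: ½ k_n (V_GS − V_th)² = (V_DD − V_GS)/R.
Let x = V_GS − 1.3. Then 13.1 x² + x − 11.1 = 0, giving x = 0.884 V (positive root), so V_GS = 2.18 V.
I_D = (V_DD − V_GS)/R = (12.4 − 2.18) / 12.4 = 0.824 mA.

I_D = 0.824 mA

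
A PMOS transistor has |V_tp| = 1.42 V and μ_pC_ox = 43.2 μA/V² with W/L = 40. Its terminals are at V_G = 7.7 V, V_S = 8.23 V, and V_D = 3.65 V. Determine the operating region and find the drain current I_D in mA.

V_SG = V_S − V_G = 8.23 − 7.7 = 0.53 V; V_SD = V_S − V_D = 8.23 − 3.65 = 4.58 V.
V_SG = 0.53 V < |V_tp| = 1.42 V, so the transistor is in cutoff.

Cutoff; I_D = 0 mA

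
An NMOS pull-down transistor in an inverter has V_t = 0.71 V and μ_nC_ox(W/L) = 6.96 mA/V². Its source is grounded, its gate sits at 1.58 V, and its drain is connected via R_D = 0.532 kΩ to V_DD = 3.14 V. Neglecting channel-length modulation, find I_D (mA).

V_GS = V_G = 1.58 V, so V_ov = 1.58 − 0.71 = 0.87 V.
Assume saturation: I_D = ½ k_n V_ov² = 0.5 × 6.96 × 0.87² = 2.63 mA, giving V_DS = V_DD − I_D R_D = 3.14 − 2.63 × 0.532 = 1.74 V.
V_DS = 1.74 V ≥ V_ov = 0.87 V, confirming saturation.

I_D = 2.63 mA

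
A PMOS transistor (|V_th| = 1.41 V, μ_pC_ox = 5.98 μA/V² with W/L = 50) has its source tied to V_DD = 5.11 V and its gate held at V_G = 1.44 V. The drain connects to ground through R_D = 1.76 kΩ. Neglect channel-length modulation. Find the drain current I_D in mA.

I_D = 0.764 mA

V_SG = V_DD − V_G = 5.11 − 1.44 = 3.67 V, so V_ov = 3.67 − 1.41 = 2.26 V.
k_p = μ_pC_ox · (W/L) = 0.299 mA/V².
Assume saturation: I_D = ½ k_p V_ov² = 0.5 × 0.299 × 2.26² = 0.764 mA, giving V_SD = V_DD − I_D R_D = 5.11 − 0.764 × 1.76 = 3.77 V.
V_SD = 3.77 V ≥ V_ov = 2.26 V, confirming saturation.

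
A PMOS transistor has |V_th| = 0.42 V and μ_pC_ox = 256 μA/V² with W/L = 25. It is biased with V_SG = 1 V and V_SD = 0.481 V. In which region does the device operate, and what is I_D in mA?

k_p = μ_pC_ox · (W/L) = 6.4 mA/V².
V_ov = V_SG − |V_th| = 1 − 0.42 = 0.58 V.
Since V_SD = 0.481 V < V_ov = 0.58 V, the device is in the triode region.
I_D = k_p [V_ov · V_SD − ½ V_SD²] = 6.4 × [0.58 × 0.481 − 0.5 × 0.481²] = 1.05 mA.

Triode; I_D = 1.05 mA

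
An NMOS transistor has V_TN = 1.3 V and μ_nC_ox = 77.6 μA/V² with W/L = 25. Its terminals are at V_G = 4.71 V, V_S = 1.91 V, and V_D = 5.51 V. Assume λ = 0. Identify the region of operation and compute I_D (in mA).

V_GS = V_G − V_S = 4.71 − 1.91 = 2.8 V; V_DS = V_D − V_S = 5.51 − 1.91 = 3.6 V.
k_n = μ_nC_ox · (W/L) = 1.94 mA/V².
V_ov = V_GS − V_TN = 2.8 − 1.3 = 1.5 V.
Since V_DS = 3.6 V ≥ V_ov = 1.5 V, the device is in saturation.
I_D = ½ k_n V_ov² = 0.5 × 1.94 × 1.5² = 2.18 mA.

Saturation; I_D = 2.18 mA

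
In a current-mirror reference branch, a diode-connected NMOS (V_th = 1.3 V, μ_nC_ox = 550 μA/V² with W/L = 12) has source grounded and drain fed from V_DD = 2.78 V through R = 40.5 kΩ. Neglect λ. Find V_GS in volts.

V_GS = 1.40 V

With gate tied to drain, V_GS = V_DS ≥ V_GS − V_th, so the device is in saturation.
k_n = μ_nC_ox · (W/L) = 6.6 mA/V².
KCL at the drain: ½ k_n (V_GS − V_th)² = (V_DD − V_GS)/R.
Let x = V_GS − 1.3. Then 134 x² + x − 1.48 = 0, giving x = 0.102 V (positive root), so V_GS = 1.4 V.
I_D = (V_DD − V_GS)/R = (2.78 − 1.4) / 40.5 = 0.034 mA.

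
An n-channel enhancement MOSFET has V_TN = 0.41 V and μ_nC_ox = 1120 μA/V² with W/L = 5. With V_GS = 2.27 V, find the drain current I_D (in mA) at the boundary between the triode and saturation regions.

At the boundary V_DS = V_ov = V_GS − V_TN = 2.27 − 0.41 = 1.86 V.
k_n = μ_nC_ox · (W/L) = 5.6 mA/V².
I_D = ½ k_n V_ov² = 0.5 × 5.6 × 1.86² = 9.69 mA.

I_D = 9.69 mA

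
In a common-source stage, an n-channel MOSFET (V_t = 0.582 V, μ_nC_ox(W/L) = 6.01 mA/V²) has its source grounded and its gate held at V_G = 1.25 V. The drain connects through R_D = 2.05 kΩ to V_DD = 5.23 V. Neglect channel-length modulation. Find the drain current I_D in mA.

V_GS = V_G = 1.25 V, so V_ov = 1.25 − 0.582 = 0.668 V.
Assume saturation: I_D = ½ k_n V_ov² = 0.5 × 6.01 × 0.668² = 1.34 mA, giving V_DS = V_DD − I_D R_D = 5.23 − 1.34 × 2.05 = 2.48 V.
V_DS = 2.48 V ≥ V_ov = 0.668 V, confirming saturation.

I_D = 1.34 mA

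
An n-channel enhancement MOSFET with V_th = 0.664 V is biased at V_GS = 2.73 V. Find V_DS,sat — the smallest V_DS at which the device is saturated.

The boundary between triode and saturation is V_DS = V_GS − V_th = V_ov.
V_ov = 2.73 − 0.664 = 2.07 V.

V_DS,sat = 2.07 V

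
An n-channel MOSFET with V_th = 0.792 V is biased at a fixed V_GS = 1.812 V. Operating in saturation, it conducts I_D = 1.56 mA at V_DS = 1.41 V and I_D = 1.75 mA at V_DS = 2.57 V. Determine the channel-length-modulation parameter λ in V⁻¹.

λ = 0.123 V⁻¹

With V_GS fixed, I_D ∝ (1 + λ V_DS) in saturation, so I_D2/I_D1 = (1 + λ V_DS2)/(1 + λ V_DS1).
1.75/1.56 = 1.122 = (1 + 2.57 λ)/(1 + 1.41 λ).
Solving: λ (I_D1 V_DS2 − I_D2 V_DS1) = I_D2 − I_D1, so λ = (1.75 − 1.56) / (1.56 × 2.57 − 1.75 × 1.41) = 0.19 / 1.54 = 0.123 V⁻¹.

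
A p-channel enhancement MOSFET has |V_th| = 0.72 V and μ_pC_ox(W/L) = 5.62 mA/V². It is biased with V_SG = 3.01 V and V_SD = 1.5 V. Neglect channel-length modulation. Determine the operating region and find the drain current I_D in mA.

V_ov = V_SG − |V_th| = 3.01 − 0.72 = 2.29 V.
Since V_SD = 1.5 V < V_ov = 2.29 V, the device is in the triode region.
I_D = k_p [V_ov · V_SD − ½ V_SD²] = 5.62 × [2.29 × 1.5 − 0.5 × 1.5²] = 13 mA.

Triode; I_D = 13.0 mA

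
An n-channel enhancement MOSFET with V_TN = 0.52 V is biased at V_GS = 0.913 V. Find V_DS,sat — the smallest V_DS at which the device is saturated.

V_DS,sat = 0.393 V

The boundary between triode and saturation is V_DS = V_GS − V_TN = V_ov.
V_ov = 0.913 − 0.52 = 0.393 V.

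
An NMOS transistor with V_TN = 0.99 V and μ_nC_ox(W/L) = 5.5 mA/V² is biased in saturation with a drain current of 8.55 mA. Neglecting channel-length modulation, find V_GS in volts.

In saturation I_D = ½ k_n (V_GS − V_TN)², so V_GS − V_TN = √(2 I_D / k_n) = √(2 × 8.55 / 5.5) = 1.76 V.
V_GS = 0.99 + 1.76 = 2.75 V.

V_GS = 2.75 V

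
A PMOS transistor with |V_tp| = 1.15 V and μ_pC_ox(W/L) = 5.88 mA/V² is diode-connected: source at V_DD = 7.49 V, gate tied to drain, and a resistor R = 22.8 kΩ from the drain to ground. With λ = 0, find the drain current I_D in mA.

With gate tied to drain, V_SG = V_SD ≥ V_SG − |V_tp|, so the device is in saturation.
KCL at the drain: ½ k_p (V_SG − |V_tp|)² = (V_DD − V_SG)/R.
Let x = V_SG − 1.15. Then 67 x² + x − 6.34 = 0, giving x = 0.3 V (positive root), so V_SG = 1.45 V.
I_D = (V_DD − V_SG)/R = (7.49 − 1.45) / 22.8 = 0.265 mA.

I_D = 0.265 mA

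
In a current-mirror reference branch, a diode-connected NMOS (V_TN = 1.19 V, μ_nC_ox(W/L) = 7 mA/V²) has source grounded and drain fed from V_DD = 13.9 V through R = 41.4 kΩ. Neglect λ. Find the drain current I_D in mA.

With gate tied to drain, V_GS = V_DS ≥ V_GS − V_TN, so the device is in saturation.
KCL at the drain: ½ k_n (V_GS − V_TN)² = (V_DD − V_GS)/R.
Let x = V_GS − 1.19. Then 145 x² + x − 12.71 = 0, giving x = 0.293 V (positive root), so V_GS = 1.48 V.
I_D = (V_DD − V_GS)/R = (13.9 − 1.48) / 41.4 = 0.3 mA.

I_D = 0.300 mA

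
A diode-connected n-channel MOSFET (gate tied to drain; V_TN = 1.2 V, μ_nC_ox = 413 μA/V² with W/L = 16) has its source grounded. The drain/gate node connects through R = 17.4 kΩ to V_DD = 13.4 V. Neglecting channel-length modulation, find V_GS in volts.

V_GS = 1.65 V

With gate tied to drain, V_GS = V_DS ≥ V_GS − V_TN, so the device is in saturation.
k_n = μ_nC_ox · (W/L) = 6.608 mA/V².
KCL at the drain: ½ k_n (V_GS − V_TN)² = (V_DD − V_GS)/R.
Let x = V_GS − 1.2. Then 57.5 x² + x − 12.2 = 0, giving x = 0.452 V (positive root), so V_GS = 1.65 V.
I_D = (V_DD − V_GS)/R = (13.4 − 1.65) / 17.4 = 0.675 mA.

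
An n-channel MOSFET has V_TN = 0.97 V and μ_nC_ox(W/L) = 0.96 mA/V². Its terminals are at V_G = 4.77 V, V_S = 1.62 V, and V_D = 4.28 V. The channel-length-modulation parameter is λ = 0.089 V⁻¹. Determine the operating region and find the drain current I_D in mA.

V_GS = V_G − V_S = 4.77 − 1.62 = 3.15 V; V_DS = V_D − V_S = 4.28 − 1.62 = 2.66 V.
V_ov = V_GS − V_TN = 3.15 − 0.97 = 2.18 V.
Since V_DS = 2.66 V ≥ V_ov = 2.18 V, the device is in saturation.
I_D = ½ k_n V_ov² (1 + λ V_DS) = 0.5 × 0.96 × 2.18² × (1 + 0.089 × 2.66) = 2.82 mA.

Saturation; I_D = 2.82 mA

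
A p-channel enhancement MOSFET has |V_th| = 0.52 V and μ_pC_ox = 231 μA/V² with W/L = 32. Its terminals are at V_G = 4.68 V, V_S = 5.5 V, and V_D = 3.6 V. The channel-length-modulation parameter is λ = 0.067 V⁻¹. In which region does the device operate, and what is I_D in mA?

Saturation; I_D = 0.375 mA

V_SG = V_S − V_G = 5.5 − 4.68 = 0.82 V; V_SD = V_S − V_D = 5.5 − 3.6 = 1.9 V.
k_p = μ_pC_ox · (W/L) = 7.392 mA/V².
V_ov = V_SG − |V_th| = 0.82 − 0.52 = 0.3 V.
Since V_SD = 1.9 V ≥ V_ov = 0.3 V, the device is in saturation.
I_D = ½ k_p V_ov² (1 + λ V_SD) = 0.5 × 7.392 × 0.3² × (1 + 0.067 × 1.9) = 0.375 mA.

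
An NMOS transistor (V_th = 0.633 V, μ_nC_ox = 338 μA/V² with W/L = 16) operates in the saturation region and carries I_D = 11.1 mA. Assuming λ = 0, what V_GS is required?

k_n = μ_nC_ox · (W/L) = 5.408 mA/V².
In saturation I_D = ½ k_n (V_GS − V_th)², so V_GS − V_th = √(2 I_D / k_n) = √(2 × 11.1 / 5.408) = 2.03 V.
V_GS = 0.633 + 2.03 = 2.66 V.

V_GS = 2.66 V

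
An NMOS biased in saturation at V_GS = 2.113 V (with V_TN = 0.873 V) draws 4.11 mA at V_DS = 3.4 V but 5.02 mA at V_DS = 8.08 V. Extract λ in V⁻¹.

With V_GS fixed, I_D ∝ (1 + λ V_DS) in saturation, so I_D2/I_D1 = (1 + λ V_DS2)/(1 + λ V_DS1).
5.02/4.11 = 1.221 = (1 + 8.08 λ)/(1 + 3.4 λ).
Solving: λ (I_D1 V_DS2 − I_D2 V_DS1) = I_D2 − I_D1, so λ = (5.02 − 4.11) / (4.11 × 8.08 − 5.02 × 3.4) = 0.91 / 16.1 = 0.0564 V⁻¹.

λ = 0.0564 V⁻¹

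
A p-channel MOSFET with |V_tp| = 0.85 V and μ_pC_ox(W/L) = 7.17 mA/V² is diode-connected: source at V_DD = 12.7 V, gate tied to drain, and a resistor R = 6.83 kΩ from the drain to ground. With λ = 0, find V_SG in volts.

V_SG = 1.53 V

With gate tied to drain, V_SG = V_SD ≥ V_SG − |V_tp|, so the device is in saturation.
KCL at the drain: ½ k_p (V_SG − |V_tp|)² = (V_DD − V_SG)/R.
Let x = V_SG − 0.85. Then 24.5 x² + x − 11.85 = 0, giving x = 0.676 V (positive root), so V_SG = 1.53 V.
I_D = (V_DD − V_SG)/R = (12.7 − 1.53) / 6.83 = 1.64 mA.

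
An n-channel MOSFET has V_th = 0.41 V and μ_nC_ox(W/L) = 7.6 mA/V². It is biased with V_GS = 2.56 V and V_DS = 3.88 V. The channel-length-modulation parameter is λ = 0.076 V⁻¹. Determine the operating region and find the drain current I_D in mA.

V_ov = V_GS − V_th = 2.56 − 0.41 = 2.15 V.
Since V_DS = 3.88 V ≥ V_ov = 2.15 V, the device is in saturation.
I_D = ½ k_n V_ov² (1 + λ V_DS) = 0.5 × 7.6 × 2.15² × (1 + 0.076 × 3.88) = 22.7 mA.

Saturation; I_D = 22.7 mA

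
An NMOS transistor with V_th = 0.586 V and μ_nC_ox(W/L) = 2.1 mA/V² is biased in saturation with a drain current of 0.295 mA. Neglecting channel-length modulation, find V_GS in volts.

In saturation I_D = ½ k_n (V_GS − V_th)², so V_GS − V_th = √(2 I_D / k_n) = √(2 × 0.295 / 2.1) = 0.53 V.
V_GS = 0.586 + 0.53 = 1.12 V.

V_GS = 1.12 V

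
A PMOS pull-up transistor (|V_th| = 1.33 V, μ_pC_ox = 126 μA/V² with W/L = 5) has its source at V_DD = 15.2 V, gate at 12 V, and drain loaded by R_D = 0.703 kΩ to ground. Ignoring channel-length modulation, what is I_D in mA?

V_SG = V_DD − V_G = 15.2 − 12 = 3.2 V, so V_ov = 3.2 − 1.33 = 1.87 V.
k_p = μ_pC_ox · (W/L) = 0.63 mA/V².
Assume saturation: I_D = ½ k_p V_ov² = 0.5 × 0.63 × 1.87² = 1.1 mA, giving V_SD = V_DD − I_D R_D = 15.2 − 1.1 × 0.703 = 14.4 V.
V_SD = 14.4 V ≥ V_ov = 1.87 V, confirming saturation.

I_D = 1.10 mA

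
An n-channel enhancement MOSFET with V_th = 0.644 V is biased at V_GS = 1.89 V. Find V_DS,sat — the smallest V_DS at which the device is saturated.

V_DS,sat = 1.25 V

The boundary between triode and saturation is V_DS = V_GS − V_th = V_ov.
V_ov = 1.89 − 0.644 = 1.25 V.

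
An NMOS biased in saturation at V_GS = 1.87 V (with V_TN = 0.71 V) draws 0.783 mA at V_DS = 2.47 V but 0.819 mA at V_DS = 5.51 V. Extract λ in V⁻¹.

With V_GS fixed, I_D ∝ (1 + λ V_DS) in saturation, so I_D2/I_D1 = (1 + λ V_DS2)/(1 + λ V_DS1).
0.819/0.783 = 1.046 = (1 + 5.51 λ)/(1 + 2.47 λ).
Solving: λ (I_D1 V_DS2 − I_D2 V_DS1) = I_D2 − I_D1, so λ = (0.819 − 0.783) / (0.783 × 5.51 − 0.819 × 2.47) = 0.036 / 2.29 = 0.0157 V⁻¹.

λ = 0.0157 V⁻¹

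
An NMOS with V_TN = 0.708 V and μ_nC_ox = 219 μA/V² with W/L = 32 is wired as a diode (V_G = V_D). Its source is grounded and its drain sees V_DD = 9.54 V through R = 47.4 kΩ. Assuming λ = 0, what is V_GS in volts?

With gate tied to drain, V_GS = V_DS ≥ V_GS − V_TN, so the device is in saturation.
k_n = μ_nC_ox · (W/L) = 7.008 mA/V².
KCL at the drain: ½ k_n (V_GS − V_TN)² = (V_DD − V_GS)/R.
Let x = V_GS − 0.708. Then 166 x² + x − 8.832 = 0, giving x = 0.228 V (positive root), so V_GS = 0.936 V.
I_D = (V_DD − V_GS)/R = (9.54 − 0.936) / 47.4 = 0.182 mA.

V_GS = 0.936 V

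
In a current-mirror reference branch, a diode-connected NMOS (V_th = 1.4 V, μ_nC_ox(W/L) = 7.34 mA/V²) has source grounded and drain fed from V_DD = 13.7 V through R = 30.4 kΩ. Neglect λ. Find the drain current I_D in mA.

I_D = 0.394 mA

With gate tied to drain, V_GS = V_DS ≥ V_GS − V_th, so the device is in saturation.
KCL at the drain: ½ k_n (V_GS − V_th)² = (V_DD − V_GS)/R.
Let x = V_GS − 1.4. Then 112 x² + x − 12.3 = 0, giving x = 0.328 V (positive root), so V_GS = 1.73 V.
I_D = (V_DD − V_GS)/R = (13.7 − 1.73) / 30.4 = 0.394 mA.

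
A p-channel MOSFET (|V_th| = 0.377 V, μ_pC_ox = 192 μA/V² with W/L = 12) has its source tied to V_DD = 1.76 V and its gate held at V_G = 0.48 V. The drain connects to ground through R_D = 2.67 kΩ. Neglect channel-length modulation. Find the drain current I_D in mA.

V_SG = V_DD − V_G = 1.76 − 0.48 = 1.28 V, so V_ov = 1.28 − 0.377 = 0.903 V.
k_p = μ_pC_ox · (W/L) = 2.304 mA/V².
Assume saturation: I_D = ½ k_p V_ov² = 0.5 × 2.304 × 0.903² = 0.939 mA, giving V_SD = V_DD − I_D R_D = 1.76 − 0.939 × 2.67 = -0.748 V.
But -0.748 V < V_ov = 0.903 V, so the device is actually in triode.
In triode I_D = k_p[V_ov V_SD − ½ V_SD²] and I_D = (V_DD − V_SD)/R_D. Equating: 3.08 V_SD² − 6.555 V_SD + 1.76 = 0, giving V_SD = 0.315 V (the root below V_ov).
I_D = (1.76 − 0.315) / 2.67 = 0.541 mA.

I_D = 0.541 mA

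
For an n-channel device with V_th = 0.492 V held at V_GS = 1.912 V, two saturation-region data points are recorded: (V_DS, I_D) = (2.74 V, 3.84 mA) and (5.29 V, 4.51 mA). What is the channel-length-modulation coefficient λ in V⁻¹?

With V_GS fixed, I_D ∝ (1 + λ V_DS) in saturation, so I_D2/I_D1 = (1 + λ V_DS2)/(1 + λ V_DS1).
4.51/3.84 = 1.174 = (1 + 5.29 λ)/(1 + 2.74 λ).
Solving: λ (I_D1 V_DS2 − I_D2 V_DS1) = I_D2 − I_D1, so λ = (4.51 − 3.84) / (3.84 × 5.29 − 4.51 × 2.74) = 0.67 / 7.96 = 0.0842 V⁻¹.

λ = 0.0842 V⁻¹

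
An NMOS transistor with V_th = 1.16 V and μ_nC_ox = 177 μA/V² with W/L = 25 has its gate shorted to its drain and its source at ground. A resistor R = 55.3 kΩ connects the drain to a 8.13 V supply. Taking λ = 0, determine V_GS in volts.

V_GS = 1.39 V

With gate tied to drain, V_GS = V_DS ≥ V_GS − V_th, so the device is in saturation.
k_n = μ_nC_ox · (W/L) = 4.425 mA/V².
KCL at the drain: ½ k_n (V_GS − V_th)² = (V_DD − V_GS)/R.
Let x = V_GS − 1.16. Then 122 x² + x − 6.97 = 0, giving x = 0.235 V (positive root), so V_GS = 1.39 V.
I_D = (V_DD − V_GS)/R = (8.13 − 1.39) / 55.3 = 0.122 mA.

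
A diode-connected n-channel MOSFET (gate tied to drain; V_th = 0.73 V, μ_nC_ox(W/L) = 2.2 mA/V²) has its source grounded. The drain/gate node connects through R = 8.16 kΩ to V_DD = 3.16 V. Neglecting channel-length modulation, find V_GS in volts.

V_GS = 1.20 V

With gate tied to drain, V_GS = V_DS ≥ V_GS − V_th, so the device is in saturation.
KCL at the drain: ½ k_n (V_GS − V_th)² = (V_DD − V_GS)/R.
Let x = V_GS − 0.73. Then 8.98 x² + x − 2.43 = 0, giving x = 0.468 V (positive root), so V_GS = 1.2 V.
I_D = (V_DD − V_GS)/R = (3.16 − 1.2) / 8.16 = 0.24 mA.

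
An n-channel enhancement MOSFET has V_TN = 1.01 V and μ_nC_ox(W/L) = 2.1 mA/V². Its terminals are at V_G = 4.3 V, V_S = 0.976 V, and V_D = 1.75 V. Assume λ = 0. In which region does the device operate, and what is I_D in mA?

Triode; I_D = 3.13 mA

V_GS = V_G − V_S = 4.3 − 0.976 = 3.32 V; V_DS = V_D − V_S = 1.75 − 0.976 = 0.774 V.
V_ov = V_GS − V_TN = 3.32 − 1.01 = 2.31 V.
Since V_DS = 0.774 V < V_ov = 2.31 V, the device is in the triode region.
I_D = k_n [V_ov · V_DS − ½ V_DS²] = 2.1 × [2.31 × 0.774 − 0.5 × 0.774²] = 3.13 mA.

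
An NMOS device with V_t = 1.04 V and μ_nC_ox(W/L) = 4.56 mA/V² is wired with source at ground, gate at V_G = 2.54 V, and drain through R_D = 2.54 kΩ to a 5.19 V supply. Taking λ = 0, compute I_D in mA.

I_D = 1.92 mA

V_GS = V_G = 2.54 V, so V_ov = 2.54 − 1.04 = 1.5 V.
Assume saturation: I_D = ½ k_n V_ov² = 0.5 × 4.56 × 1.5² = 5.13 mA, giving V_DS = V_DD − I_D R_D = 5.19 − 5.13 × 2.54 = -7.84 V.
But -7.84 V < V_ov = 1.5 V, so the device is actually in triode.
In triode I_D = k_n[V_ov V_DS − ½ V_DS²] and I_D = (V_DD − V_DS)/R_D. Equating: 5.79 V_DS² − 18.37 V_DS + 5.19 = 0, giving V_DS = 0.313 V (the root below V_ov).
I_D = (5.19 − 0.313) / 2.54 = 1.92 mA.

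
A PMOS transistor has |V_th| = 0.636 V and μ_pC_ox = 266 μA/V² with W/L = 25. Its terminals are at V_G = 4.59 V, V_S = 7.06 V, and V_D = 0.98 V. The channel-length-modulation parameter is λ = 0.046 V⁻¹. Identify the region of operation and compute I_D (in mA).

Saturation; I_D = 14.3 mA

V_SG = V_S − V_G = 7.06 − 4.59 = 2.47 V; V_SD = V_S − V_D = 7.06 − 0.98 = 6.08 V.
k_p = μ_pC_ox · (W/L) = 6.65 mA/V².
V_ov = V_SG − |V_th| = 2.47 − 0.636 = 1.83 V.
Since V_SD = 6.08 V ≥ V_ov = 1.83 V, the device is in saturation.
I_D = ½ k_p V_ov² (1 + λ V_SD) = 0.5 × 6.65 × 1.83² × (1 + 0.046 × 6.08) = 14.3 mA.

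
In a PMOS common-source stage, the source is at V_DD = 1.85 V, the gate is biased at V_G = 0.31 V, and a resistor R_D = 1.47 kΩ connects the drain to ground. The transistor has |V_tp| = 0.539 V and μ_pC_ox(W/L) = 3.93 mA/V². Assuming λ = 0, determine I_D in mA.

I_D = 1.04 mA

V_SG = V_DD − V_G = 1.85 − 0.31 = 1.54 V, so V_ov = 1.54 − 0.539 = 1 V.
Assume saturation: I_D = ½ k_p V_ov² = 0.5 × 3.93 × 1² = 1.97 mA, giving V_SD = V_DD − I_D R_D = 1.85 − 1.97 × 1.47 = -1.04 V.
But -1.04 V < V_ov = 1 V, so the device is actually in triode.
In triode I_D = k_p[V_ov V_SD − ½ V_SD²] and I_D = (V_DD − V_SD)/R_D. Equating: 2.89 V_SD² − 6.783 V_SD + 1.85 = 0, giving V_SD = 0.315 V (the root below V_ov).
I_D = (1.85 − 0.315) / 1.47 = 1.04 mA.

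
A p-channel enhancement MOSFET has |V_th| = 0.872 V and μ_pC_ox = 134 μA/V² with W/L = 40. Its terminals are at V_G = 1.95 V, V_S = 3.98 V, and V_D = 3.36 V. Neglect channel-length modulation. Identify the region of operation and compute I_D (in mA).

V_SG = V_S − V_G = 3.98 − 1.95 = 2.03 V; V_SD = V_S − V_D = 3.98 − 3.36 = 0.62 V.
k_p = μ_pC_ox · (W/L) = 5.36 mA/V².
V_ov = V_SG − |V_th| = 2.03 − 0.872 = 1.16 V.
Since V_SD = 0.62 V < V_ov = 1.16 V, the device is in the triode region.
I_D = k_p [V_ov · V_SD − ½ V_SD²] = 5.36 × [1.16 × 0.62 − 0.5 × 0.62²] = 2.82 mA.

Triode; I_D = 2.82 mA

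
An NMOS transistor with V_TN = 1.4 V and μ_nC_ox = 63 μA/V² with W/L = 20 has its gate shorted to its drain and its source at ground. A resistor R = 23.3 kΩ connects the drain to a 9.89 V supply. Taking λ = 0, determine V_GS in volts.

V_GS = 2.13 V

With gate tied to drain, V_GS = V_DS ≥ V_GS − V_TN, so the device is in saturation.
k_n = μ_nC_ox · (W/L) = 1.26 mA/V².
KCL at the drain: ½ k_n (V_GS − V_TN)² = (V_DD − V_GS)/R.
Let x = V_GS − 1.4. Then 14.7 x² + x − 8.49 = 0, giving x = 0.727 V (positive root), so V_GS = 2.13 V.
I_D = (V_DD − V_GS)/R = (9.89 − 2.13) / 23.3 = 0.333 mA.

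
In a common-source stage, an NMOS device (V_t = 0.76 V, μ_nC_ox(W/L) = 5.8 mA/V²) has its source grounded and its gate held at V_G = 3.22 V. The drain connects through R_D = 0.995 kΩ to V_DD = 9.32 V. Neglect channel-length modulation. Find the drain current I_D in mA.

V_GS = V_G = 3.22 V, so V_ov = 3.22 − 0.76 = 2.46 V.
Assume saturation: I_D = ½ k_n V_ov² = 0.5 × 5.8 × 2.46² = 17.5 mA, giving V_DS = V_DD − I_D R_D = 9.32 − 17.5 × 0.995 = -8.14 V.
But -8.14 V < V_ov = 2.46 V, so the device is actually in triode.
In triode I_D = k_n[V_ov V_DS − ½ V_DS²] and I_D = (V_DD − V_DS)/R_D. Equating: 2.89 V_DS² − 15.2 V_DS + 9.32 = 0, giving V_DS = 0.709 V (the root below V_ov).
I_D = (9.32 − 0.709) / 0.995 = 8.65 mA.

I_D = 8.65 mA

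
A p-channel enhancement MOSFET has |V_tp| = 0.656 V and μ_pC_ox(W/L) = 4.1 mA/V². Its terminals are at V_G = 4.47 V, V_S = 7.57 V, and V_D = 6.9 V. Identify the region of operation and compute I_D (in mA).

V_SG = V_S − V_G = 7.57 − 4.47 = 3.1 V; V_SD = V_S − V_D = 7.57 − 6.9 = 0.67 V.
V_ov = V_SG − |V_tp| = 3.1 − 0.656 = 2.44 V.
Since V_SD = 0.67 V < V_ov = 2.44 V, the device is in the triode region.
I_D = k_p [V_ov · V_SD − ½ V_SD²] = 4.1 × [2.44 × 0.67 − 0.5 × 0.67²] = 5.79 mA.

Triode; I_D = 5.79 mA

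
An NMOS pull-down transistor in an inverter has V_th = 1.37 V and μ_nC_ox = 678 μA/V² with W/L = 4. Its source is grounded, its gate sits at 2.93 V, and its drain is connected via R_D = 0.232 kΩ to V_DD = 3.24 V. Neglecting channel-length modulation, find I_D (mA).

V_GS = V_G = 2.93 V, so V_ov = 2.93 − 1.37 = 1.56 V.
k_n = μ_nC_ox · (W/L) = 2.712 mA/V².
Assume saturation: I_D = ½ k_n V_ov² = 0.5 × 2.712 × 1.56² = 3.3 mA, giving V_DS = V_DD − I_D R_D = 3.24 − 3.3 × 0.232 = 2.47 V.
V_DS = 2.47 V ≥ V_ov = 1.56 V, confirming saturation.

I_D = 3.30 mA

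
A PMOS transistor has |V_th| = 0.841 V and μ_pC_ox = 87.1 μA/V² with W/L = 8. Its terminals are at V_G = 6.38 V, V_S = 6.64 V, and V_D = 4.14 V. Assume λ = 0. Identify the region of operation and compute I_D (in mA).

V_SG = V_S − V_G = 6.64 − 6.38 = 0.26 V; V_SD = V_S − V_D = 6.64 − 4.14 = 2.5 V.
V_SG = 0.26 V < |V_th| = 0.841 V, so the transistor is in cutoff.

Cutoff; I_D = 0 mA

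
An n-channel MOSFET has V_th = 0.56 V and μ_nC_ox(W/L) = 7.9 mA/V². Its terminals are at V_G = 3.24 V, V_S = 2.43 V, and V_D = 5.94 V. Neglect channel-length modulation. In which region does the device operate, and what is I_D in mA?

Saturation; I_D = 0.247 mA

V_GS = V_G − V_S = 3.24 − 2.43 = 0.81 V; V_DS = V_D − V_S = 5.94 − 2.43 = 3.51 V.
V_ov = V_GS − V_th = 0.81 − 0.56 = 0.25 V.
Since V_DS = 3.51 V ≥ V_ov = 0.25 V, the device is in saturation.
I_D = ½ k_n V_ov² = 0.5 × 7.9 × 0.25² = 0.247 mA.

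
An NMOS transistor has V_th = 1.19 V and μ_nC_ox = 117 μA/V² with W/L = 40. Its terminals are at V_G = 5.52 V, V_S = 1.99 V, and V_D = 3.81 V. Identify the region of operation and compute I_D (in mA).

V_GS = V_G − V_S = 5.52 − 1.99 = 3.53 V; V_DS = V_D − V_S = 3.81 − 1.99 = 1.82 V.
k_n = μ_nC_ox · (W/L) = 4.68 mA/V².
V_ov = V_GS − V_th = 3.53 − 1.19 = 2.34 V.
Since V_DS = 1.82 V < V_ov = 2.34 V, the device is in the triode region.
I_D = k_n [V_ov · V_DS − ½ V_DS²] = 4.68 × [2.34 × 1.82 − 0.5 × 1.82²] = 12.2 mA.

Triode; I_D = 12.2 mA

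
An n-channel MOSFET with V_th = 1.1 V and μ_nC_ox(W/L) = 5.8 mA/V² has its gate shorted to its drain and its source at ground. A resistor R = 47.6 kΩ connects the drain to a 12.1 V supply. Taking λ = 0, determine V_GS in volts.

With gate tied to drain, V_GS = V_DS ≥ V_GS − V_th, so the device is in saturation.
KCL at the drain: ½ k_n (V_GS − V_th)² = (V_DD − V_GS)/R.
Let x = V_GS − 1.1. Then 138 x² + x − 11 = 0, giving x = 0.279 V (positive root), so V_GS = 1.38 V.
I_D = (V_DD − V_GS)/R = (12.1 − 1.38) / 47.6 = 0.225 mA.

V_GS = 1.38 V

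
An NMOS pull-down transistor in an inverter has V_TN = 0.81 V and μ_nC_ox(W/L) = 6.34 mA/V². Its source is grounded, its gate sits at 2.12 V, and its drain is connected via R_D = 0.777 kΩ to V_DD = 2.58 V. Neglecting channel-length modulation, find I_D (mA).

I_D = 2.81 mA

V_GS = V_G = 2.12 V, so V_ov = 2.12 − 0.81 = 1.31 V.
Assume saturation: I_D = ½ k_n V_ov² = 0.5 × 6.34 × 1.31² = 5.44 mA, giving V_DS = V_DD − I_D R_D = 2.58 − 5.44 × 0.777 = -1.65 V.
But -1.65 V < V_ov = 1.31 V, so the device is actually in triode.
In triode I_D = k_n[V_ov V_DS − ½ V_DS²] and I_D = (V_DD − V_DS)/R_D. Equating: 2.46 V_DS² − 7.453 V_DS + 2.58 = 0, giving V_DS = 0.399 V (the root below V_ov).
I_D = (2.58 − 0.399) / 0.777 = 2.81 mA.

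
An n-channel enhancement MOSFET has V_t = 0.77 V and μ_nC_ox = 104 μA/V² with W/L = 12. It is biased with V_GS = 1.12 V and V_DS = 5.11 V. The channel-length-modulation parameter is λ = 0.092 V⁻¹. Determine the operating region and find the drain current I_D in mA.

Saturation; I_D = 0.112 mA

k_n = μ_nC_ox · (W/L) = 1.248 mA/V².
V_ov = V_GS − V_t = 1.12 − 0.77 = 0.35 V.
Since V_DS = 5.11 V ≥ V_ov = 0.35 V, the device is in saturation.
I_D = ½ k_n V_ov² (1 + λ V_DS) = 0.5 × 1.248 × 0.35² × (1 + 0.092 × 5.11) = 0.112 mA.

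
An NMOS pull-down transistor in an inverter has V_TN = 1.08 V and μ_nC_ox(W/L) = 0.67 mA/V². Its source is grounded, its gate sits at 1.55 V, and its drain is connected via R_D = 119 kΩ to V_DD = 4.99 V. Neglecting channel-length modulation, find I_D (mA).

I_D = 0.0406 mA

V_GS = V_G = 1.55 V, so V_ov = 1.55 − 1.08 = 0.47 V.
Assume saturation: I_D = ½ k_n V_ov² = 0.5 × 0.67 × 0.47² = 0.074 mA, giving V_DS = V_DD − I_D R_D = 4.99 − 0.074 × 119 = -3.82 V.
But -3.82 V < V_ov = 0.47 V, so the device is actually in triode.
In triode I_D = k_n[V_ov V_DS − ½ V_DS²] and I_D = (V_DD − V_DS)/R_D. Equating: 39.9 V_DS² − 38.47 V_DS + 4.99 = 0, giving V_DS = 0.154 V (the root below V_ov).
I_D = (4.99 − 0.154) / 119 = 0.0406 mA.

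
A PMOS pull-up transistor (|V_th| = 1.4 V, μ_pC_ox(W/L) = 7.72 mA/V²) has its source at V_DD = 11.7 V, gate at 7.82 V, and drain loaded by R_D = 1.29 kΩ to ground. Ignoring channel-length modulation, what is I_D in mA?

V_SG = V_DD − V_G = 11.7 − 7.82 = 3.88 V, so V_ov = 3.88 − 1.4 = 2.48 V.
Assume saturation: I_D = ½ k_p V_ov² = 0.5 × 7.72 × 2.48² = 23.7 mA, giving V_SD = V_DD − I_D R_D = 11.7 − 23.7 × 1.29 = -18.9 V.
But -18.9 V < V_ov = 2.48 V, so the device is actually in triode.
In triode I_D = k_p[V_ov V_SD − ½ V_SD²] and I_D = (V_DD − V_SD)/R_D. Equating: 4.98 V_SD² − 25.7 V_SD + 11.7 = 0, giving V_SD = 0.505 V (the root below V_ov).
I_D = (11.7 − 0.505) / 1.29 = 8.68 mA.

I_D = 8.68 mA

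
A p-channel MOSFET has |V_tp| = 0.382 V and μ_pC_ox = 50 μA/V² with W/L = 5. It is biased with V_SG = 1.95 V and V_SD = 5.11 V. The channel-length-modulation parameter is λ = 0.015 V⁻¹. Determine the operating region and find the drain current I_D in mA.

Saturation; I_D = 0.331 mA

k_p = μ_pC_ox · (W/L) = 0.25 mA/V².
V_ov = V_SG − |V_tp| = 1.95 − 0.382 = 1.57 V.
Since V_SD = 5.11 V ≥ V_ov = 1.57 V, the device is in saturation.
I_D = ½ k_p V_ov² (1 + λ V_SD) = 0.5 × 0.25 × 1.57² × (1 + 0.015 × 5.11) = 0.331 mA.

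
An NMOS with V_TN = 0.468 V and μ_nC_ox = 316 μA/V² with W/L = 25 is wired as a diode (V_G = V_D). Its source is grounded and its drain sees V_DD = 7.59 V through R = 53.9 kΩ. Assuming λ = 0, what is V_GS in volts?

With gate tied to drain, V_GS = V_DS ≥ V_GS − V_TN, so the device is in saturation.
k_n = μ_nC_ox · (W/L) = 7.9 mA/V².
KCL at the drain: ½ k_n (V_GS − V_TN)² = (V_DD − V_GS)/R.
Let x = V_GS − 0.468. Then 213 x² + x − 7.122 = 0, giving x = 0.181 V (positive root), so V_GS = 0.649 V.
I_D = (V_DD − V_GS)/R = (7.59 − 0.649) / 53.9 = 0.129 mA.

V_GS = 0.649 V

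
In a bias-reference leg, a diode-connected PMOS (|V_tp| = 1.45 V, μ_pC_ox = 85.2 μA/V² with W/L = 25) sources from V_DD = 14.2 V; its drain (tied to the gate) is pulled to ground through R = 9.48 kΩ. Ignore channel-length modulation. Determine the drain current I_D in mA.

I_D = 1.23 mA

With gate tied to drain, V_SG = V_SD ≥ V_SG − |V_tp|, so the device is in saturation.
k_p = μ_pC_ox · (W/L) = 2.13 mA/V².
KCL at the drain: ½ k_p (V_SG − |V_tp|)² = (V_DD − V_SG)/R.
Let x = V_SG − 1.45. Then 10.1 x² + x − 12.75 = 0, giving x = 1.08 V (positive root), so V_SG = 2.53 V.
I_D = (V_DD − V_SG)/R = (14.2 − 2.53) / 9.48 = 1.23 mA.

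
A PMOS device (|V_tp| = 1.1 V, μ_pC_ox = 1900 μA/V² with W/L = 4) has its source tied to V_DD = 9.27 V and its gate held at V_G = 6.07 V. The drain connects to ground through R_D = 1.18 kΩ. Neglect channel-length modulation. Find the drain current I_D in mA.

I_D = 7.41 mA

V_SG = V_DD − V_G = 9.27 − 6.07 = 3.2 V, so V_ov = 3.2 − 1.1 = 2.1 V.
k_p = μ_pC_ox · (W/L) = 7.6 mA/V².
Assume saturation: I_D = ½ k_p V_ov² = 0.5 × 7.6 × 2.1² = 16.8 mA, giving V_SD = V_DD − I_D R_D = 9.27 − 16.8 × 1.18 = -10.5 V.
But -10.5 V < V_ov = 2.1 V, so the device is actually in triode.
In triode I_D = k_p[V_ov V_SD − ½ V_SD²] and I_D = (V_DD − V_SD)/R_D. Equating: 4.48 V_SD² − 19.83 V_SD + 9.27 = 0, giving V_SD = 0.531 V (the root below V_ov).
I_D = (9.27 − 0.531) / 1.18 = 7.41 mA.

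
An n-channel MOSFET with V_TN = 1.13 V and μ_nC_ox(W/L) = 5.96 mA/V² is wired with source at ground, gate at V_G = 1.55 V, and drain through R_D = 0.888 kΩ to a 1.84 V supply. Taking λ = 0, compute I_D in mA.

V_GS = V_G = 1.55 V, so V_ov = 1.55 − 1.13 = 0.42 V.
Assume saturation: I_D = ½ k_n V_ov² = 0.5 × 5.96 × 0.42² = 0.526 mA, giving V_DS = V_DD − I_D R_D = 1.84 − 0.526 × 0.888 = 1.37 V.
V_DS = 1.37 V ≥ V_ov = 0.42 V, confirming saturation.

I_D = 0.526 mA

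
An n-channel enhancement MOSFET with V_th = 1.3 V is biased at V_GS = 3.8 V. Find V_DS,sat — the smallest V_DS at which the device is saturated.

V_DS,sat = 2.50 V

The boundary between triode and saturation is V_DS = V_GS − V_th = V_ov.
V_ov = 3.8 − 1.3 = 2.5 V.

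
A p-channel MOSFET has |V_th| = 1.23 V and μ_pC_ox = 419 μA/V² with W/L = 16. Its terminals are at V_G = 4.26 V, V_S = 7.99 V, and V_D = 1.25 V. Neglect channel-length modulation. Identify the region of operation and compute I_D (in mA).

V_SG = V_S − V_G = 7.99 − 4.26 = 3.73 V; V_SD = V_S − V_D = 7.99 − 1.25 = 6.74 V.
k_p = μ_pC_ox · (W/L) = 6.704 mA/V².
V_ov = V_SG − |V_th| = 3.73 − 1.23 = 2.5 V.
Since V_SD = 6.74 V ≥ V_ov = 2.5 V, the device is in saturation.
I_D = ½ k_p V_ov² = 0.5 × 6.704 × 2.5² = 21 mA.

Saturation; I_D = 21.0 mA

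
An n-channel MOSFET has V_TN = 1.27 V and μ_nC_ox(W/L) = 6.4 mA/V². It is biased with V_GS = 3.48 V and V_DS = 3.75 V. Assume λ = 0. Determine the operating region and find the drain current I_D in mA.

Saturation; I_D = 15.6 mA

V_ov = V_GS − V_TN = 3.48 − 1.27 = 2.21 V.
Since V_DS = 3.75 V ≥ V_ov = 2.21 V, the device is in saturation.
I_D = ½ k_n V_ov² = 0.5 × 6.4 × 2.21² = 15.6 mA.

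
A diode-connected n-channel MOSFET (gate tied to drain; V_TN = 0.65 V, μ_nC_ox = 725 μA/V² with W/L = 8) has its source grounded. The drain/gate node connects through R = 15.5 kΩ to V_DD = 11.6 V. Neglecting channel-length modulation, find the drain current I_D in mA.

I_D = 0.675 mA

With gate tied to drain, V_GS = V_DS ≥ V_GS − V_TN, so the device is in saturation.
k_n = μ_nC_ox · (W/L) = 5.8 mA/V².
KCL at the drain: ½ k_n (V_GS − V_TN)² = (V_DD − V_GS)/R.
Let x = V_GS − 0.65. Then 44.9 x² + x − 10.95 = 0, giving x = 0.483 V (positive root), so V_GS = 1.13 V.
I_D = (V_DD − V_GS)/R = (11.6 − 1.13) / 15.5 = 0.675 mA.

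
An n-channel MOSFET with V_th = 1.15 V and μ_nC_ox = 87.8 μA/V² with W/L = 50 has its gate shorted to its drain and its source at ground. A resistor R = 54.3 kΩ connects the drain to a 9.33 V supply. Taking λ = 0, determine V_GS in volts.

With gate tied to drain, V_GS = V_DS ≥ V_GS − V_th, so the device is in saturation.
k_n = μ_nC_ox · (W/L) = 4.39 mA/V².
KCL at the drain: ½ k_n (V_GS − V_th)² = (V_DD − V_GS)/R.
Let x = V_GS − 1.15. Then 119 x² + x − 8.18 = 0, giving x = 0.258 V (positive root), so V_GS = 1.41 V.
I_D = (V_DD − V_GS)/R = (9.33 − 1.41) / 54.3 = 0.146 mA.

V_GS = 1.41 V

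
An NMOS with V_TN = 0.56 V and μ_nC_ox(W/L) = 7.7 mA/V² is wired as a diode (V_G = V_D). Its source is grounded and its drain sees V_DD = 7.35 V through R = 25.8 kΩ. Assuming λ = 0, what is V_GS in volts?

With gate tied to drain, V_GS = V_DS ≥ V_GS − V_TN, so the device is in saturation.
KCL at the drain: ½ k_n (V_GS − V_TN)² = (V_DD − V_GS)/R.
Let x = V_GS − 0.56. Then 99.3 x² + x − 6.79 = 0, giving x = 0.256 V (positive root), so V_GS = 0.816 V.
I_D = (V_DD − V_GS)/R = (7.35 − 0.816) / 25.8 = 0.253 mA.

V_GS = 0.816 V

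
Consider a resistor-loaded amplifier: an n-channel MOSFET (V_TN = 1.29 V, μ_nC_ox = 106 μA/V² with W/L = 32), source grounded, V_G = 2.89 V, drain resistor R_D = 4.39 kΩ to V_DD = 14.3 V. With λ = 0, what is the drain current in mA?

I_D = 3.09 mA

V_GS = V_G = 2.89 V, so V_ov = 2.89 − 1.29 = 1.6 V.
k_n = μ_nC_ox · (W/L) = 3.392 mA/V².
Assume saturation: I_D = ½ k_n V_ov² = 0.5 × 3.392 × 1.6² = 4.34 mA, giving V_DS = V_DD − I_D R_D = 14.3 − 4.34 × 4.39 = -4.76 V.
But -4.76 V < V_ov = 1.6 V, so the device is actually in triode.
In triode I_D = k_n[V_ov V_DS − ½ V_DS²] and I_D = (V_DD − V_DS)/R_D. Equating: 7.45 V_DS² − 24.83 V_DS + 14.3 = 0, giving V_DS = 0.74 V (the root below V_ov).
I_D = (14.3 − 0.74) / 4.39 = 3.09 mA.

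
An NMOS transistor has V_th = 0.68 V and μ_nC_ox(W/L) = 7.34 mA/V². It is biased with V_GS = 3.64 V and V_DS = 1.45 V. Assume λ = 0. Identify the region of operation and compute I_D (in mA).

Triode; I_D = 23.8 mA

V_ov = V_GS − V_th = 3.64 − 0.68 = 2.96 V.
Since V_DS = 1.45 V < V_ov = 2.96 V, the device is in the triode region.
I_D = k_n [V_ov · V_DS − ½ V_DS²] = 7.34 × [2.96 × 1.45 − 0.5 × 1.45²] = 23.8 mA.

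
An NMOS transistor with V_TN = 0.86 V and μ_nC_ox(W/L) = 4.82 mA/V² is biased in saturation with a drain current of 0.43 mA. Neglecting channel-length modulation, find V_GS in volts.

In saturation I_D = ½ k_n (V_GS − V_TN)², so V_GS − V_TN = √(2 I_D / k_n) = √(2 × 0.43 / 4.82) = 0.422 V.
V_GS = 0.86 + 0.422 = 1.28 V.

V_GS = 1.28 V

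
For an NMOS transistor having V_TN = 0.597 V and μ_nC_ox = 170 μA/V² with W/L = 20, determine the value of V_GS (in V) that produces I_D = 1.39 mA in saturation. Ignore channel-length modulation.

V_GS = 1.50 V

k_n = μ_nC_ox · (W/L) = 3.4 mA/V².
In saturation I_D = ½ k_n (V_GS − V_TN)², so V_GS − V_TN = √(2 I_D / k_n) = √(2 × 1.39 / 3.4) = 0.904 V.
V_GS = 0.597 + 0.904 = 1.5 V.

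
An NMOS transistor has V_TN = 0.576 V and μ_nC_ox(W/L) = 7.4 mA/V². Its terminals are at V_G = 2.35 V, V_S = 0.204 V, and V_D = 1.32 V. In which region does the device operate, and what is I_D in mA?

V_GS = V_G − V_S = 2.35 − 0.204 = 2.15 V; V_DS = V_D − V_S = 1.32 − 0.204 = 1.12 V.
V_ov = V_GS − V_TN = 2.15 − 0.576 = 1.57 V.
Since V_DS = 1.12 V < V_ov = 1.57 V, the device is in the triode region.
I_D = k_n [V_ov · V_DS − ½ V_DS²] = 7.4 × [1.57 × 1.12 − 0.5 × 1.12²] = 8.36 mA.

Triode; I_D = 8.36 mA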